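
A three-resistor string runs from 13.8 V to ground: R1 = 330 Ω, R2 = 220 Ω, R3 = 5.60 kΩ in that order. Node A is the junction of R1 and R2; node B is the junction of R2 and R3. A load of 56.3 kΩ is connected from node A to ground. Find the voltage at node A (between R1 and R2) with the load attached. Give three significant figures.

V ≈ 13.0 V

Below node A the series string R2+R3 = 5820 Ω sits in parallel with the 56300 Ω load: 5275 Ω.
V_A = 13.8 × 5275/(330 + 5275) = 13.0 V.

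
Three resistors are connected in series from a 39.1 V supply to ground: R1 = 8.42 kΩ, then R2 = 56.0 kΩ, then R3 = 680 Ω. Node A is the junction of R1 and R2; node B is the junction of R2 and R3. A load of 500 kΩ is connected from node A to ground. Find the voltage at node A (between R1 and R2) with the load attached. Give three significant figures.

Below node A the series string R2+R3 = 56680 Ω sits in parallel with the 500000 Ω load: 50910 Ω.
V_A = 39.1 × 50910/(8420 + 50910) = 33.6 V.

V ≈ 33.6 V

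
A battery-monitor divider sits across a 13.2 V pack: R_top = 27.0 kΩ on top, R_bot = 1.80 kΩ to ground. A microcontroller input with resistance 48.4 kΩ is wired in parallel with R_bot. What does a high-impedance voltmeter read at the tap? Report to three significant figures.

The load sits in parallel with R_bot: R_bot‖R_L = (1.80 × 48.4) / (1.80 + 48.4) = 1.735 kΩ.
V_out = 13.2 × 1.735 / (27.0 + 1.735) = 13.2 × 1.735/28.74 = 0.797 V.

V_out ≈ 0.797 V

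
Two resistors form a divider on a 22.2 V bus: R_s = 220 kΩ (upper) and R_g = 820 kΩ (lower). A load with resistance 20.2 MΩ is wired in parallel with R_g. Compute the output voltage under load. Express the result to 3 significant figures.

V_out ≈ 17.4 V

The load sits in parallel with R_g: R_g‖R_L = (820 × 20200) / (820 + 20200) = 788.0 kΩ.
V_out = 22.2 × 788.0 / (220 + 788.0) = 22.2 × 788.0/1008 = 17.4 V.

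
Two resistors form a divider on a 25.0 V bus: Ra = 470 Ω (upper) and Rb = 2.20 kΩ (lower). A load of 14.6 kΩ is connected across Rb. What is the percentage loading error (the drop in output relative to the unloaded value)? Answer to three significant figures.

The divider's output (Thévenin) resistance is Ra‖Rb = 387.3 Ω.
Fractional drop under load = R_th/(R_th + R_L) = 387.3 / (387.3 + 14600) = 0.02584.
So the output falls by 2.58 %.

2.58 %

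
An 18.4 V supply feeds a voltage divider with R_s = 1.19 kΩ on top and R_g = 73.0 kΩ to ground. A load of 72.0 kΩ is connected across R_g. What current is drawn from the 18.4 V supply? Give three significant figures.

R_g‖R_L = 36.25 kΩ, so the source sees R_s + R_g‖R_L = 37.44 kΩ.
I = 18.4 V / 37.44 kΩ = 0.491 mA.

I ≈ 0.491 mA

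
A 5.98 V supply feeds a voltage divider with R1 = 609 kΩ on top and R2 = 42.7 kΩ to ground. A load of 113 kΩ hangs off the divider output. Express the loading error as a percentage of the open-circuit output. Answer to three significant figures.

26.1 %

The divider's output (Thévenin) resistance is R1‖R2 = 39.90 kΩ.
Fractional drop under load = R_th/(R_th + R_L) = 39.90 / (39.90 + 113) = 0.2610.
So the output falls by 26.1 %.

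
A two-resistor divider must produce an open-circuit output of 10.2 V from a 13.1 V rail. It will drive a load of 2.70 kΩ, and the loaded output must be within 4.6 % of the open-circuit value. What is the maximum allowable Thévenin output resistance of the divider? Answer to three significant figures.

R_th ≤ 130 Ω

Loading drop = R_th/(R_th + R_L) ≤ 0.0460, so R_th ≤ R_L · ε/(1−ε) = 2.70 kΩ × 0.0460/0.9540 = 130 Ω.
(Any R1, R2 with R2/(R1+R2) = 0.779 and R1‖R2 ≤ 130 Ω will meet the spec.)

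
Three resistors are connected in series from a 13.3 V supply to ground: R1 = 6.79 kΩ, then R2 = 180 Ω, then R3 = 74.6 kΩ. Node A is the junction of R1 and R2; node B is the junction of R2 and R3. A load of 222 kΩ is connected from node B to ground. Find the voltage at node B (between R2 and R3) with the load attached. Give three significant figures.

V ≈ 11.8 V

At node B, R3 is in parallel with the load: R3‖R_L = 55840 Ω.
Below node A the resistance is R2 + (R3‖R_L) = 56020 Ω, so V_A = 13.3 × 56020/62810 = 11.86 V.
Then V_B = V_A × (R3‖R_L)/(R2 + R3‖R_L) = 11.86 × 55840/56020 = 11.8 V.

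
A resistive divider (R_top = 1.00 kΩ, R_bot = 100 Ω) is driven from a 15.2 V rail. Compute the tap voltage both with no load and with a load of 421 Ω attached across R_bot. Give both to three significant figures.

Unloaded: 1.38 V; loaded: 1.14 V

Open-circuit: V = 15.2 × 100/(1000 + 100) = 1.38 V.
With the load, R_bot becomes R_bot‖R_L = 80.81 Ω, so V = 15.2 × 80.81/1081 = 1.14 V.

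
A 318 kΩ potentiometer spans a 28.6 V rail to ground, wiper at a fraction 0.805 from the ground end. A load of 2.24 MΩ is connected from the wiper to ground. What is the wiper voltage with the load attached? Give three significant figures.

V ≈ 22.5 V

The wiper splits the pot into (1−α)R = 62.01 kΩ above and αR = 256.0 kΩ below.
Lower section ‖ load = 229.7 kΩ.
V_wiper = 28.6 × 229.7/(62.01 + 229.7) = 22.5 V.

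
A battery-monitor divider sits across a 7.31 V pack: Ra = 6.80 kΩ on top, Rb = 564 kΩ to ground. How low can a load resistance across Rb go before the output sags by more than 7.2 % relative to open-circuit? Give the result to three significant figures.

Output resistance R_th = Ra‖Rb = (6.80 × 564)/570.8 = 6.719 kΩ.
The fractional drop is R_th/(R_th + R_L); requiring this ≤ 0.0720 gives R_L ≥ R_th(1/0.0720 − 1) = 6.719 × 12.89 = 86.6 kΩ.

R_L(min) ≈ 86.6 kΩ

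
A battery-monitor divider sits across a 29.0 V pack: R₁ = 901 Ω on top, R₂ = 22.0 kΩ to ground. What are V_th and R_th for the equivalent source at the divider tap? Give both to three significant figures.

V_th is the open-circuit tap voltage: 29.0 × 22000/(901 + 22000) = 27.9 V.
With the supply zeroed, R₁ and R₂ appear in parallel from the tap: R_th = R₁‖R₂ = (901 × 22000)/22900 = 866 Ω.

V_th = 27.9 V, R_th = 866 Ω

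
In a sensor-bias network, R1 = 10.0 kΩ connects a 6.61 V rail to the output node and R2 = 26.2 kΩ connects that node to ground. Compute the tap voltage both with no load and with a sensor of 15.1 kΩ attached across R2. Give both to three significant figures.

Unloaded: 4.78 V; loaded: 3.23 V

Open-circuit: V = 6.61 × 26.2/(10.0 + 26.2) = 4.78 V.
With the load, R2 becomes R2‖R_L = 9.579 kΩ, so V = 6.61 × 9.579/19.58 = 3.23 V.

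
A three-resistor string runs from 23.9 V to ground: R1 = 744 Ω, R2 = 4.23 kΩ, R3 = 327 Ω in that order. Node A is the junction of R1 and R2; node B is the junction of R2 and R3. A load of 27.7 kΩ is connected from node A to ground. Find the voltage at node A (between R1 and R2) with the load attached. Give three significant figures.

Below node A the series string R2+R3 = 4557 Ω sits in parallel with the 27700 Ω load: 3913 Ω.
V_A = 23.9 × 3913/(744 + 3913) = 20.1 V.

V ≈ 20.1 V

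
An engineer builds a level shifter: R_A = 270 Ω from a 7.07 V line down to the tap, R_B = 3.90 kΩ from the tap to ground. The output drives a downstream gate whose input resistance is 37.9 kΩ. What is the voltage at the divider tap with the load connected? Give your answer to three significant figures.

The load sits in parallel with R_B: R_B‖R_L = (3900 × 37900) / (3900 + 37900) = 3536 Ω.
V_out = 7.07 × 3536 / (270 + 3536) = 7.07 × 3536/3806 = 6.57 V.
(Unloaded it would have been 6.61 V.)

V_out ≈ 6.57 V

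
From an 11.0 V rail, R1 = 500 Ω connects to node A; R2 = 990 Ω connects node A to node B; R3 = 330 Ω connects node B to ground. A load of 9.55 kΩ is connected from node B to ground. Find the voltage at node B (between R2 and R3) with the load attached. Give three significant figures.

V ≈ 1.94 V

At node B, R3 is in parallel with the load: R3‖R_L = 319.0 Ω.
Below node A the resistance is R2 + (R3‖R_L) = 1309 Ω, so V_A = 11.0 × 1309/1809 = 7.960 V.
Then V_B = V_A × (R3‖R_L)/(R2 + R3‖R_L) = 7.960 × 319.0/1309 = 1.94 V.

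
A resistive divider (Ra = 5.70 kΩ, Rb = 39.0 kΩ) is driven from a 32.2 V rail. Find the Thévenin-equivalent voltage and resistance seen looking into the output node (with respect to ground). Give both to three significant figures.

V_th = 28.1 V, R_th = 4.97 kΩ

V_th is the open-circuit tap voltage: 32.2 × 39.0/(5.70 + 39.0) = 28.1 V.
With the supply zeroed, Ra and Rb appear in parallel from the tap: R_th = Ra‖Rb = (5.70 × 39.0)/44.70 = 4.97 kΩ.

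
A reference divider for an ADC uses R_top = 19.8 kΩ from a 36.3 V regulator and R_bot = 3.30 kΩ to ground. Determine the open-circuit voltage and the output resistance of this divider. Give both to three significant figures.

V_th = 5.19 V, R_th = 2.83 kΩ

V_th is the open-circuit tap voltage: 36.3 × 3.30/(19.8 + 3.30) = 5.19 V.
With the supply zeroed, R_top and R_bot appear in parallel from the tap: R_th = R_top‖R_bot = (19.8 × 3.30)/23.10 = 2.83 kΩ.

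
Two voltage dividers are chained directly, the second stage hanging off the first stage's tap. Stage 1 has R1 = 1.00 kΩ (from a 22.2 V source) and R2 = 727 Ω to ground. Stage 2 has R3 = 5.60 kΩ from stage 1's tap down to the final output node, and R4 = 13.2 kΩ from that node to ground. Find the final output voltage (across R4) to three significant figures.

Stage 2 presents R3+R4 = 18800 Ω as a load on stage 1's tap.
Stage 1's lower leg becomes R2‖(R3+R4) = 699.9 Ω, so V_mid = 22.2 × 699.9/1700 = 9.141 V.
Stage 2 is itself unloaded: V_out = V_mid × R4/(R3+R4) = 9.141 × 13200/18800 = 6.42 V.

V_out ≈ 6.42 V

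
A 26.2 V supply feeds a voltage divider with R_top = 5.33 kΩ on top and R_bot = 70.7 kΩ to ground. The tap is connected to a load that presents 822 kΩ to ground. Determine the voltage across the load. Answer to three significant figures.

V_out ≈ 24.2 V

The load sits in parallel with R_bot: R_bot‖R_L = (70.7 × 822) / (70.7 + 822) = 65.10 kΩ.
V_out = 26.2 × 65.10 / (5.33 + 65.10) = 26.2 × 65.10/70.43 = 24.2 V.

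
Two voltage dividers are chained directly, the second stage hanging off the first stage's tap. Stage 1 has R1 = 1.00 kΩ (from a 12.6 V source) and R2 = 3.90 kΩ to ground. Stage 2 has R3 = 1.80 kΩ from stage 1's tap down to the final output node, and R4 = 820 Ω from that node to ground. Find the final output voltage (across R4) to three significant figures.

Stage 2 presents R3+R4 = 2620 Ω as a load on stage 1's tap.
Stage 1's lower leg becomes R2‖(R3+R4) = 1567 Ω, so V_mid = 12.6 × 1567/2567 = 7.692 V.
Stage 2 is itself unloaded: V_out = V_mid × R4/(R3+R4) = 7.692 × 820/2620 = 2.41 V.

V_out ≈ 2.41 V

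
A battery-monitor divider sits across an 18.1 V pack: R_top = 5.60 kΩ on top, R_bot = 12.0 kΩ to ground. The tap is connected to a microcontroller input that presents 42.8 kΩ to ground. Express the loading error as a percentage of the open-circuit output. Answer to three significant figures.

8.19 %

Unloaded V = 18.1 × 12.0/17.60 = 12.341 V.
Loaded: R_bot‖R_L = 9.372 kΩ, giving V = 18.1 × 9.372/14.97 = 11.330 V.
Drop = (12.341 − 11.330) / 12.341 = 8.19 %.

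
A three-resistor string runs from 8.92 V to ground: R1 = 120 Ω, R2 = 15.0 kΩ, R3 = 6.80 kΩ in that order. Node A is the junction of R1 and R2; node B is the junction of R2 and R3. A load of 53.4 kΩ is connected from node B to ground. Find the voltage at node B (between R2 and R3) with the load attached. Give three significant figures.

At node B, R3 is in parallel with the load: R3‖R_L = 6032 Ω.
Below node A the resistance is R2 + (R3‖R_L) = 21030 Ω, so V_A = 8.92 × 21030/21150 = 8.869 V.
Then V_B = V_A × (R3‖R_L)/(R2 + R3‖R_L) = 8.869 × 6032/21030 = 2.54 V.

V ≈ 2.54 V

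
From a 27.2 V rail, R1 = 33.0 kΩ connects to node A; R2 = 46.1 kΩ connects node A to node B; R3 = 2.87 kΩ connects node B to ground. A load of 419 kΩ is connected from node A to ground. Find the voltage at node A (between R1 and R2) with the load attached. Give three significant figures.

V ≈ 15.5 V

Below node A the series string R2+R3 = 48.97 kΩ sits in parallel with the 419 kΩ load: 43.85 kΩ.
V_A = 27.2 × 43.85/(33.0 + 43.85) = 15.5 V.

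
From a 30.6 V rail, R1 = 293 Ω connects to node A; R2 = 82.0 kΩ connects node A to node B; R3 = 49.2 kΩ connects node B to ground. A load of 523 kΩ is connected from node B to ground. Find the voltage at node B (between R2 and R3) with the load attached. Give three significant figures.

V ≈ 10.8 V

At node B, R3 is in parallel with the load: R3‖R_L = 44970 Ω.
Below node A the resistance is R2 + (R3‖R_L) = 127000 Ω, so V_A = 30.6 × 127000/127300 = 30.53 V.
Then V_B = V_A × (R3‖R_L)/(R2 + R3‖R_L) = 30.53 × 44970/127000 = 10.8 V.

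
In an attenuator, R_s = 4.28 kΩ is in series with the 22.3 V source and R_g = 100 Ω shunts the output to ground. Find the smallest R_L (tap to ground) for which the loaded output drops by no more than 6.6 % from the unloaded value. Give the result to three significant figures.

Output resistance R_th = R_s‖R_g = (4280 × 100)/4380 = 97.72 Ω.
The fractional drop is R_th/(R_th + R_L); requiring this ≤ 0.0660 gives R_L ≥ R_th(1/0.0660 − 1) = 97.72 × 14.15 = 1.38 kΩ.

R_L(min) ≈ 1.38 kΩ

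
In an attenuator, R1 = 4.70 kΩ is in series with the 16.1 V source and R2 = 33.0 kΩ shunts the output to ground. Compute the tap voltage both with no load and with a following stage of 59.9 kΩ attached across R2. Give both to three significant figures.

Open-circuit: V = 16.1 × 33.0/(4.70 + 33.0) = 14.1 V.
With the load, R2 becomes R2‖R_L = 21.28 kΩ, so V = 16.1 × 21.28/25.98 = 13.2 V.

Unloaded: 14.1 V; loaded: 13.2 V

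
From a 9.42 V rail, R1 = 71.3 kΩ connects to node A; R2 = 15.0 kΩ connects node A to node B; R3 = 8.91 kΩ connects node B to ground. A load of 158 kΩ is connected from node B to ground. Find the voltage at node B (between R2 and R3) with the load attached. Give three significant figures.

V ≈ 0.839 V

At node B, R3 is in parallel with the load: R3‖R_L = 8.434 kΩ.
Below node A the resistance is R2 + (R3‖R_L) = 23.43 kΩ, so V_A = 9.42 × 23.43/94.73 = 2.330 V.
Then V_B = V_A × (R3‖R_L)/(R2 + R3‖R_L) = 2.330 × 8.434/23.43 = 0.839 V.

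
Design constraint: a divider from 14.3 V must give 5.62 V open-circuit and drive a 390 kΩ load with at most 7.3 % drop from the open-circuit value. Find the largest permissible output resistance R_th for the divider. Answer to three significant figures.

Loading drop = R_th/(R_th + R_L) ≤ 0.0730, so R_th ≤ R_L · ε/(1−ε) = 390 kΩ × 0.0730/0.9270 = 30.7 kΩ.
(Any R1, R2 with R2/(R1+R2) = 0.393 and R1‖R2 ≤ 30.7 kΩ will meet the spec.)

R_th ≤ 30.7 kΩ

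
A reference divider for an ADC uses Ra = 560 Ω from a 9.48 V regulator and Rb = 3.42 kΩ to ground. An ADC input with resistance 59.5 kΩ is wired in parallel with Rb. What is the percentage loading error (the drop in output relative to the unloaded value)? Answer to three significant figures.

0.802 %

The divider's output (Thévenin) resistance is Ra‖Rb = 481.2 Ω.
Fractional drop under load = R_th/(R_th + R_L) = 481.2 / (481.2 + 59500) = 0.008023.
So the output falls by 0.802 %.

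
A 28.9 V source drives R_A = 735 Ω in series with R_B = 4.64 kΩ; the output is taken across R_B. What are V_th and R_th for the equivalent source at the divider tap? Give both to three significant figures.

V_th is the open-circuit tap voltage: 28.9 × 4640/(735 + 4640) = 24.9 V.
With the supply zeroed, R_A and R_B appear in parallel from the tap: R_th = R_A‖R_B = (735 × 4640)/5375 = 634 Ω.

V_th = 24.9 V, R_th = 634 Ω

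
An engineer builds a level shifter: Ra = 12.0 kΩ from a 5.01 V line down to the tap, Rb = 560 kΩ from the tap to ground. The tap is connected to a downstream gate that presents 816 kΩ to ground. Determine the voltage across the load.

V_out ≈ 4.84 V

The load sits in parallel with Rb: Rb‖R_L = (560 × 816) / (560 + 816) = 332.1 kΩ.
V_out = 5.01 × 332.1 / (12.0 + 332.1) = 5.01 × 332.1/344.1 = 4.84 V.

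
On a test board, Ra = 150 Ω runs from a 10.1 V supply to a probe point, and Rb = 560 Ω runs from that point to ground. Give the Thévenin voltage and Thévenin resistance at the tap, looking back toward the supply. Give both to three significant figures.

V_th = 7.97 V, R_th = 118 Ω

V_th is the open-circuit tap voltage: 10.1 × 560/(150 + 560) = 7.97 V.
With the supply zeroed, Ra and Rb appear in parallel from the tap: R_th = Ra‖Rb = (150 × 560)/710.0 = 118 Ω.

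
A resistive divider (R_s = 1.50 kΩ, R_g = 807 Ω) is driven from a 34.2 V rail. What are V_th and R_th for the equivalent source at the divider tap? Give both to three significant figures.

V_th is the open-circuit tap voltage: 34.2 × 807/(1500 + 807) = 12.0 V.
With the supply zeroed, R_s and R_g appear in parallel from the tap: R_th = R_s‖R_g = (1500 × 807)/2307 = 525 Ω.

V_th = 12.0 V, R_th = 525 Ω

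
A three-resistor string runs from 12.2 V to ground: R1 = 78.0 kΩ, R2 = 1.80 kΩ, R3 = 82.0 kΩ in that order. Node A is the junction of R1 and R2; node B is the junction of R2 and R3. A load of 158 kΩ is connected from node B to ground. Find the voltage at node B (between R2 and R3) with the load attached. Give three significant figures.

V ≈ 4.92 V

At node B, R3 is in parallel with the load: R3‖R_L = 53.98 kΩ.
Below node A the resistance is R2 + (R3‖R_L) = 55.78 kΩ, so V_A = 12.2 × 55.78/133.8 = 5.087 V.
Then V_B = V_A × (R3‖R_L)/(R2 + R3‖R_L) = 5.087 × 53.98/55.78 = 4.92 V.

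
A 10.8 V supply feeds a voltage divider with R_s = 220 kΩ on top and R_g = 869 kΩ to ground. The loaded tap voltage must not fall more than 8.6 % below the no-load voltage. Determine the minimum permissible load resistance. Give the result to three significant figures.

R_L(min) ≈ 1.87 MΩ

Output resistance R_th = R_s‖R_g = (220 × 869)/1089 = 175.6 kΩ.
The fractional drop is R_th/(R_th + R_L); requiring this ≤ 0.0860 gives R_L ≥ R_th(1/0.0860 − 1) = 175.6 × 10.63 = 1.87 MΩ.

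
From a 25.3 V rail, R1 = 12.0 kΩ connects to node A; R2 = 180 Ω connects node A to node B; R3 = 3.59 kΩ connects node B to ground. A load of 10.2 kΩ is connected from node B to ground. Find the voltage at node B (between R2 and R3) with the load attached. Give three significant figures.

V ≈ 4.53 V

At node B, R3 is in parallel with the load: R3‖R_L = 2655 Ω.
Below node A the resistance is R2 + (R3‖R_L) = 2835 Ω, so V_A = 25.3 × 2835/14840 = 4.835 V.
Then V_B = V_A × (R3‖R_L)/(R2 + R3‖R_L) = 4.835 × 2655/2835 = 4.53 V.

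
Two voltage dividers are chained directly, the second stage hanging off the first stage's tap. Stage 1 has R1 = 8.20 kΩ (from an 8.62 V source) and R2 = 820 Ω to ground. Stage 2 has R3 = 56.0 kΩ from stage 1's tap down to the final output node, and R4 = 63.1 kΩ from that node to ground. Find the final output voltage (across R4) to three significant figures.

V_out ≈ 0.413 V

Stage 2 presents R3+R4 = 119100 Ω as a load on stage 1's tap.
Stage 1's lower leg becomes R2‖(R3+R4) = 814.4 Ω, so V_mid = 8.62 × 814.4/9014 = 0.7788 V.
Stage 2 is itself unloaded: V_out = V_mid × R4/(R3+R4) = 0.7788 × 63100/119100 = 0.413 V.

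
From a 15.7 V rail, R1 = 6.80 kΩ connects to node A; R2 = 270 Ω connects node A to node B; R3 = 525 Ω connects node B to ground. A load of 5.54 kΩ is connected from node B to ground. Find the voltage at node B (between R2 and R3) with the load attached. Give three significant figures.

At node B, R3 is in parallel with the load: R3‖R_L = 479.6 Ω.
Below node A the resistance is R2 + (R3‖R_L) = 749.6 Ω, so V_A = 15.7 × 749.6/7550 = 1.559 V.
Then V_B = V_A × (R3‖R_L)/(R2 + R3‖R_L) = 1.559 × 479.6/749.6 = 0.997 V.

V ≈ 0.997 V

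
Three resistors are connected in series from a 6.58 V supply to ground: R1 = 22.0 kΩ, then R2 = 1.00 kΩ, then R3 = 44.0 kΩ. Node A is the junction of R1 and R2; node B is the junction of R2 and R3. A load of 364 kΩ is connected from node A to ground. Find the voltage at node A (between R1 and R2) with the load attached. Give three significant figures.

V ≈ 4.25 V

Below node A the series string R2+R3 = 45.00 kΩ sits in parallel with the 364 kΩ load: 40.05 kΩ.
V_A = 6.58 × 40.05/(22.0 + 40.05) = 4.25 V.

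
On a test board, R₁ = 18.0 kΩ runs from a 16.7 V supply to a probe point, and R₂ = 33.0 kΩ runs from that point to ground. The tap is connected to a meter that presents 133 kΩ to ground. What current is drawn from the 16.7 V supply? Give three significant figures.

I ≈ 0.376 mA

R₂‖R_L = 26.44 kΩ, so the source sees R₁ + R₂‖R_L = 44.44 kΩ.
I = 16.7 V / 44.44 kΩ = 0.376 mA.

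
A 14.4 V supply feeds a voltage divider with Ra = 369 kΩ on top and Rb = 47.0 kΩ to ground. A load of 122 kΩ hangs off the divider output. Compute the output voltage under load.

The load sits in parallel with Rb: Rb‖R_L = (47.0 × 122) / (47.0 + 122) = 33.93 kΩ.
V_out = 14.4 × 33.93 / (369 + 33.93) = 14.4 × 33.93/402.9 = 1.21 V.

V_out ≈ 1.21 V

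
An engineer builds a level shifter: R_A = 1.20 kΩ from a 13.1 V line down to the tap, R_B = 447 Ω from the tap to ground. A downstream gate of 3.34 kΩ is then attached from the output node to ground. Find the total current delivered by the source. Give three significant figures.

I ≈ 8.22 mA

R_B‖R_L = 394.2 Ω, so the source sees R_A + R_B‖R_L = 1594 Ω.
I = 13.1 V / 1594 Ω = 8.22 mA.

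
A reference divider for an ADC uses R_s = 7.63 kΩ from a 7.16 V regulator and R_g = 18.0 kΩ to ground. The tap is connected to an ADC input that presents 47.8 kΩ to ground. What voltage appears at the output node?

V_out ≈ 4.52 V

The load sits in parallel with R_g: R_g‖R_L = (18.0 × 47.8) / (18.0 + 47.8) = 13.08 kΩ.
V_out = 7.16 × 13.08 / (7.63 + 13.08) = 7.16 × 13.08/20.71 = 4.52 V.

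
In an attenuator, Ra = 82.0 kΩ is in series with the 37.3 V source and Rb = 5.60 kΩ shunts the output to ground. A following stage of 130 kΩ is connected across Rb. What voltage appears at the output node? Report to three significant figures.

V_out ≈ 2.29 V

The load sits in parallel with Rb: Rb‖R_L = (5.60 × 130) / (5.60 + 130) = 5.369 kΩ.
V_out = 37.3 × 5.369 / (82.0 + 5.369) = 37.3 × 5.369/87.37 = 2.29 V.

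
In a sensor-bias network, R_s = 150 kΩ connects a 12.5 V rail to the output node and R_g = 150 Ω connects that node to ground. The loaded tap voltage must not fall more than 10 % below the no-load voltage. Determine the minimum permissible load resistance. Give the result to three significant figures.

R_L(min) ≈ 1.35 kΩ

Output resistance R_th = R_s‖R_g = (150000 × 150)/150200 = 149.9 Ω.
The fractional drop is R_th/(R_th + R_L); requiring this ≤ 0.100 gives R_L ≥ R_th(1/0.100 − 1) = 149.9 × 9.000 = 1.35 kΩ.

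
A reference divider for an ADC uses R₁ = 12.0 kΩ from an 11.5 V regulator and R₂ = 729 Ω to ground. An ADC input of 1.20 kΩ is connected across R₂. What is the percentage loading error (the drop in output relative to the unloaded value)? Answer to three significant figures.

The divider's output (Thévenin) resistance is R₁‖R₂ = 687.2 Ω.
Fractional drop under load = R_th/(R_th + R_L) = 687.2 / (687.2 + 1200) = 0.3642.
So the output falls by 36.4 %.

36.4 %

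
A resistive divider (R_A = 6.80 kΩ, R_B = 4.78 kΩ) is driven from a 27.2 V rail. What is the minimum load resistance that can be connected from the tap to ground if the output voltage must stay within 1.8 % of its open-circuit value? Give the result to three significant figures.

R_L(min) ≈ 153 kΩ

Output resistance R_th = R_A‖R_B = (6.80 × 4.78)/11.58 = 2.807 kΩ.
The fractional drop is R_th/(R_th + R_L); requiring this ≤ 0.0180 gives R_L ≥ R_th(1/0.0180 − 1) = 2.807 × 54.56 = 153 kΩ.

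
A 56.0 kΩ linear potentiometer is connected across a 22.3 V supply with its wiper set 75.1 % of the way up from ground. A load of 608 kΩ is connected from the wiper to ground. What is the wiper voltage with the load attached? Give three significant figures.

V ≈ 16.5 V

The wiper splits the pot into (1−α)R = 13.94 kΩ above and αR = 42.06 kΩ below.
Lower section ‖ load = 39.34 kΩ.
V_wiper = 22.3 × 39.34/(13.94 + 39.34) = 16.5 V.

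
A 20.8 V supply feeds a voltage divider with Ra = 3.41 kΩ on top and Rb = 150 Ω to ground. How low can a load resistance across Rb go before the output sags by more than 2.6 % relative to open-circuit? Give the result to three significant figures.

Output resistance R_th = Ra‖Rb = (3410 × 150)/3560 = 143.7 Ω.
The fractional drop is R_th/(R_th + R_L); requiring this ≤ 0.0260 gives R_L ≥ R_th(1/0.0260 − 1) = 143.7 × 37.46 = 5.38 kΩ.

R_L(min) ≈ 5.38 kΩ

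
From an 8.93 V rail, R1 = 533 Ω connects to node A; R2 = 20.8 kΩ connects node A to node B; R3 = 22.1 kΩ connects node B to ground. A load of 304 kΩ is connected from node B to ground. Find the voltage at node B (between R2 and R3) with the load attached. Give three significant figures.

At node B, R3 is in parallel with the load: R3‖R_L = 20600 Ω.
Below node A the resistance is R2 + (R3‖R_L) = 41400 Ω, so V_A = 8.93 × 41400/41940 = 8.816 V.
Then V_B = V_A × (R3‖R_L)/(R2 + R3‖R_L) = 8.816 × 20600/41400 = 4.39 V.

V ≈ 4.39 V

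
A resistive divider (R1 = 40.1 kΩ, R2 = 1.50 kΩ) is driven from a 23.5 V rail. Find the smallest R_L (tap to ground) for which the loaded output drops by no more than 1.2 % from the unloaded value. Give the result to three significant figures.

R_L(min) ≈ 119 kΩ

Output resistance R_th = R1‖R2 = (40.1 × 1.50)/41.60 = 1.446 kΩ.
The fractional drop is R_th/(R_th + R_L); requiring this ≤ 0.0120 gives R_L ≥ R_th(1/0.0120 − 1) = 1.446 × 82.33 = 119 kΩ.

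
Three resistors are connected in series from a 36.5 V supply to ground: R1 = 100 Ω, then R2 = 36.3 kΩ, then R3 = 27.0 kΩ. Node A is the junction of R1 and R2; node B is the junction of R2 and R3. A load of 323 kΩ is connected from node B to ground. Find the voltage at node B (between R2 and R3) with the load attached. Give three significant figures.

At node B, R3 is in parallel with the load: R3‖R_L = 24920 Ω.
Below node A the resistance is R2 + (R3‖R_L) = 61220 Ω, so V_A = 36.5 × 61220/61320 = 36.44 V.
Then V_B = V_A × (R3‖R_L)/(R2 + R3‖R_L) = 36.44 × 24920/61220 = 14.8 V.

V ≈ 14.8 V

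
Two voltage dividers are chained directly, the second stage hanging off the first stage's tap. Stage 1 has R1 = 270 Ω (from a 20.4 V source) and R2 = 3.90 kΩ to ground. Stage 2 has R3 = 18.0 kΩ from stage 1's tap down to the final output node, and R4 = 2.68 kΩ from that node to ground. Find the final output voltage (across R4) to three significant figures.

Stage 2 presents R3+R4 = 20680 Ω as a load on stage 1's tap.
Stage 1's lower leg becomes R2‖(R3+R4) = 3281 Ω, so V_mid = 20.4 × 3281/3551 = 18.85 V.
Stage 2 is itself unloaded: V_out = V_mid × R4/(R3+R4) = 18.85 × 2680/20680 = 2.44 V.

V_out ≈ 2.44 V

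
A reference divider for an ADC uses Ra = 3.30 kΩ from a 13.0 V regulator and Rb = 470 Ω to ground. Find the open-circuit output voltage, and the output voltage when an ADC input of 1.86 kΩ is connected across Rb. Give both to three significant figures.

Open-circuit: V = 13.0 × 470/(3300 + 470) = 1.62 V.
With the load, Rb becomes Rb‖R_L = 375.2 Ω, so V = 13.0 × 375.2/3675 = 1.33 V.

Unloaded: 1.62 V; loaded: 1.33 V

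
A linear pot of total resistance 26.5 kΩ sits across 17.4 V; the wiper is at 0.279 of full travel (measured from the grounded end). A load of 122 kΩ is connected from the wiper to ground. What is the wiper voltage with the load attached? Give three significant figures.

V ≈ 4.65 V

The wiper splits the pot into (1−α)R = 19.11 kΩ above and αR = 7.394 kΩ below.
Lower section ‖ load = 6.971 kΩ.
V_wiper = 17.4 × 6.971/(19.11 + 6.971) = 4.65 V.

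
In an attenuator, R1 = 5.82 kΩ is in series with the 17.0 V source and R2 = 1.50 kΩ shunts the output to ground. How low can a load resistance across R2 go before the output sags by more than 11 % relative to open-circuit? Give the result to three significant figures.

Output resistance R_th = R1‖R2 = (5.82 × 1.50)/7.320 = 1.193 kΩ.
The fractional drop is R_th/(R_th + R_L); requiring this ≤ 0.110 gives R_L ≥ R_th(1/0.110 − 1) = 1.193 × 8.091 = 9.65 kΩ.

R_L(min) ≈ 9.65 kΩ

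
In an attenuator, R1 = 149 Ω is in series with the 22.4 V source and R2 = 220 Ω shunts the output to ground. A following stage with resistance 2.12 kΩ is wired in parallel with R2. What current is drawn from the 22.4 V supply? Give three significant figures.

I ≈ 64.3 mA

R2‖R_L = 199.3 Ω, so the source sees R1 + R2‖R_L = 348.3 Ω.
I = 22.4 V / 348.3 Ω = 64.3 mA.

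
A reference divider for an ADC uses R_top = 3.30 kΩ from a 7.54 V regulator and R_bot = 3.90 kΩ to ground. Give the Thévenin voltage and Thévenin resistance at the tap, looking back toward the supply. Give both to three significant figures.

V_th = 4.08 V, R_th = 1.79 kΩ

V_th is the open-circuit tap voltage: 7.54 × 3.90/(3.30 + 3.90) = 4.08 V.
With the supply zeroed, R_top and R_bot appear in parallel from the tap: R_th = R_top‖R_bot = (3.30 × 3.90)/7.200 = 1.79 kΩ.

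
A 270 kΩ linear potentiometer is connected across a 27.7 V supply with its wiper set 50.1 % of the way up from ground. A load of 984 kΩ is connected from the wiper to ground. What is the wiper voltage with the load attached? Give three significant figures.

The wiper splits the pot into (1−α)R = 134.7 kΩ above and αR = 135.3 kΩ below.
Lower section ‖ load = 118.9 kΩ.
V_wiper = 27.7 × 118.9/(134.7 + 118.9) = 13.0 V.

V ≈ 13.0 V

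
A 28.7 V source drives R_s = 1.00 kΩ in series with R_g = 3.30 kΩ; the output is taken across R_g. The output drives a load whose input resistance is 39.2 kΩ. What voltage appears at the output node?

V_out ≈ 21.6 V

The load sits in parallel with R_g: R_g‖R_L = (3.30 × 39.2) / (3.30 + 39.2) = 3.044 kΩ.
V_out = 28.7 × 3.044 / (1.00 + 3.044) = 28.7 × 3.044/4.044 = 21.6 V.
(Unloaded it would have been 22.0 V.)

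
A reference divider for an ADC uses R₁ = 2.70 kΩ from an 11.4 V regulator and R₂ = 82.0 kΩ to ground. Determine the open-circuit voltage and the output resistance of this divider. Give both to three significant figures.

V_th = 11.0 V, R_th = 2.61 kΩ

V_th is the open-circuit tap voltage: 11.4 × 82.0/(2.70 + 82.0) = 11.0 V.
With the supply zeroed, R₁ and R₂ appear in parallel from the tap: R_th = R₁‖R₂ = (2.70 × 82.0)/84.70 = 2.61 kΩ.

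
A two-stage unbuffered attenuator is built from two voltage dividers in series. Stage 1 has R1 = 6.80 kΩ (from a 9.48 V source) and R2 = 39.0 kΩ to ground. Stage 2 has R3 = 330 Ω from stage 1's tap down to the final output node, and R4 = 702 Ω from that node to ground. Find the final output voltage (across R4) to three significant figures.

Stage 2 presents R3+R4 = 1032 Ω as a load on stage 1's tap.
Stage 1's lower leg becomes R2‖(R3+R4) = 1005 Ω, so V_mid = 9.48 × 1005/7805 = 1.221 V.
Stage 2 is itself unloaded: V_out = V_mid × R4/(R3+R4) = 1.221 × 702/1032 = 0.831 V.

V_out ≈ 0.831 V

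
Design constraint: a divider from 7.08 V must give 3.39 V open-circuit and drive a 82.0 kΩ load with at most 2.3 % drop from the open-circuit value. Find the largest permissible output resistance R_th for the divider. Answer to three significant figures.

R_th ≤ 1.93 kΩ

Loading drop = R_th/(R_th + R_L) ≤ 0.0230, so R_th ≤ R_L · ε/(1−ε) = 82.0 kΩ × 0.0230/0.9770 = 1.93 kΩ.
(Any R1, R2 with R2/(R1+R2) = 0.479 and R1‖R2 ≤ 1.93 kΩ will meet the spec.)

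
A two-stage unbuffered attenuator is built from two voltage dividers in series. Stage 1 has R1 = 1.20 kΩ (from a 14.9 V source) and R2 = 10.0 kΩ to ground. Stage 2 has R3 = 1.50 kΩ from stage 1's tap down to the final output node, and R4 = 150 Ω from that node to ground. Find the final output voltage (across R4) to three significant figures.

Stage 2 presents R3+R4 = 1650 Ω as a load on stage 1's tap.
Stage 1's lower leg becomes R2‖(R3+R4) = 1416 Ω, so V_mid = 14.9 × 1416/2616 = 8.066 V.
Stage 2 is itself unloaded: V_out = V_mid × R4/(R3+R4) = 8.066 × 150/1650 = 0.733 V.

V_out ≈ 0.733 V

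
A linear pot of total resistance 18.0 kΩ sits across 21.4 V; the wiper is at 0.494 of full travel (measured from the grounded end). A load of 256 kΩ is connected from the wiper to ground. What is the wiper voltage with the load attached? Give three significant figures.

The wiper splits the pot into (1−α)R = 9.108 kΩ above and αR = 8.892 kΩ below.
Lower section ‖ load = 8.594 kΩ.
V_wiper = 21.4 × 8.594/(9.108 + 8.594) = 10.4 V.

V ≈ 10.4 V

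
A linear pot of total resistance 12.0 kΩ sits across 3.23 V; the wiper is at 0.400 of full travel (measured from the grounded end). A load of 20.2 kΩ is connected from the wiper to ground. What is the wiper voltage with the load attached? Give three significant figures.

The wiper splits the pot into (1−α)R = 7.200 kΩ above and αR = 4.800 kΩ below.
Lower section ‖ load = 3.878 kΩ.
V_wiper = 3.23 × 3.878/(7.200 + 3.878) = 1.13 V.

V ≈ 1.13 V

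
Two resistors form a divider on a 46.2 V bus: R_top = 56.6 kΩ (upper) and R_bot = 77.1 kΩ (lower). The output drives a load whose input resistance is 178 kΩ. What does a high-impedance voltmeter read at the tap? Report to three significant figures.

V_out ≈ 22.5 V

The load sits in parallel with R_bot: R_bot‖R_L = (77.1 × 178) / (77.1 + 178) = 53.80 kΩ.
V_out = 46.2 × 53.80 / (56.6 + 53.80) = 46.2 × 53.80/110.4 = 22.5 V.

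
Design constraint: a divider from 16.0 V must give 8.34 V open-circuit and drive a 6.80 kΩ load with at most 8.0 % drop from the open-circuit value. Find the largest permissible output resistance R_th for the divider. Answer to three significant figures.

Loading drop = R_th/(R_th + R_L) ≤ 0.0800, so R_th ≤ R_L · ε/(1−ε) = 6.80 kΩ × 0.0800/0.9200 = 591 Ω.

R_th ≤ 591 Ω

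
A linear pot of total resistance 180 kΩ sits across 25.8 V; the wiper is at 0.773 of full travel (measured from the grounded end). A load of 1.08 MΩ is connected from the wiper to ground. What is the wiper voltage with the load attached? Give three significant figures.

The wiper splits the pot into (1−α)R = 40.86 kΩ above and αR = 139.1 kΩ below.
Lower section ‖ load = 123.3 kΩ.
V_wiper = 25.8 × 123.3/(40.86 + 123.3) = 19.4 V.

V ≈ 19.4 V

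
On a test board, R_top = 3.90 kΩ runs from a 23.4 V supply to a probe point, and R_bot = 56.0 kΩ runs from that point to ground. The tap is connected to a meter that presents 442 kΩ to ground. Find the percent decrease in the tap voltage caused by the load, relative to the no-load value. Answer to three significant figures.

0.818 %

The divider's output (Thévenin) resistance is R_top‖R_bot = 3.646 kΩ.
Fractional drop under load = R_th/(R_th + R_L) = 3.646 / (3.646 + 442) = 0.008182.
So the output falls by 0.818 %.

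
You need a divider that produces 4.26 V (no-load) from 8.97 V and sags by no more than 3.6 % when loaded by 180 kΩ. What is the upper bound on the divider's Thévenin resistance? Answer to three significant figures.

Loading drop = R_th/(R_th + R_L) ≤ 0.0360, so R_th ≤ R_L · ε/(1−ε) = 180 kΩ × 0.0360/0.9640 = 6.72 kΩ.

R_th ≤ 6.72 kΩ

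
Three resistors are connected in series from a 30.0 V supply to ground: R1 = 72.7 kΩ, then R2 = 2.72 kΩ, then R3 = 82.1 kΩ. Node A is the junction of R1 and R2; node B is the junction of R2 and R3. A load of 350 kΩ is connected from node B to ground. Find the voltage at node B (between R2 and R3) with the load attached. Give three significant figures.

At node B, R3 is in parallel with the load: R3‖R_L = 66.50 kΩ.
Below node A the resistance is R2 + (R3‖R_L) = 69.22 kΩ, so V_A = 30.0 × 69.22/141.9 = 14.63 V.
Then V_B = V_A × (R3‖R_L)/(R2 + R3‖R_L) = 14.63 × 66.50/69.22 = 14.1 V.

V ≈ 14.1 V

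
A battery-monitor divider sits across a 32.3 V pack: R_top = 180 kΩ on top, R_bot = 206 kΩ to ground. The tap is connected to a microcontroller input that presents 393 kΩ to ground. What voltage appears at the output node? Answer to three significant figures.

V_out ≈ 13.9 V

The load sits in parallel with R_bot: R_bot‖R_L = (206 × 393) / (206 + 393) = 135.2 kΩ.
V_out = 32.3 × 135.2 / (180 + 135.2) = 32.3 × 135.2/315.2 = 13.9 V.
(Unloaded it would have been 17.2 V.)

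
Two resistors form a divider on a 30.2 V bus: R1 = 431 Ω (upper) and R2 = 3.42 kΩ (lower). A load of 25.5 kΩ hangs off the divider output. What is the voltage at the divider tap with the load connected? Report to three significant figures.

The load sits in parallel with R2: R2‖R_L = (3420 × 25500) / (3420 + 25500) = 3016 Ω.
V_out = 30.2 × 3016 / (431 + 3016) = 30.2 × 3016/3447 = 26.4 V.

V_out ≈ 26.4 V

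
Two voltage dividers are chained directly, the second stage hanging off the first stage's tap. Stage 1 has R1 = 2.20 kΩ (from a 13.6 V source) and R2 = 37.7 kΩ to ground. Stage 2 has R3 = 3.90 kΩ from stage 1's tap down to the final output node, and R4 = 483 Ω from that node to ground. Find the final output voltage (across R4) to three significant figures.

V_out ≈ 0.961 V

Stage 2 presents R3+R4 = 4383 Ω as a load on stage 1's tap.
Stage 1's lower leg becomes R2‖(R3+R4) = 3927 Ω, so V_mid = 13.6 × 3927/6127 = 8.716 V.
Stage 2 is itself unloaded: V_out = V_mid × R4/(R3+R4) = 8.716 × 483/4383 = 0.961 V.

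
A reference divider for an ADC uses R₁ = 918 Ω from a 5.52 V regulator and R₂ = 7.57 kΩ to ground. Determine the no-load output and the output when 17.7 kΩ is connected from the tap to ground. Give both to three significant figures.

Open-circuit: V = 5.52 × 7570/(918 + 7570) = 4.92 V.
With the load, R₂ becomes R₂‖R_L = 5302 Ω, so V = 5.52 × 5302/6220 = 4.71 V.

Unloaded: 4.92 V; loaded: 4.71 V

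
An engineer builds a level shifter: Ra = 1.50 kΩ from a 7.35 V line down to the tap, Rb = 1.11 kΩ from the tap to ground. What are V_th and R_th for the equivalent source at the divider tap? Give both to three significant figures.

V_th = 3.13 V, R_th = 638 Ω

V_th is the open-circuit tap voltage: 7.35 × 1.11/(1.50 + 1.11) = 3.13 V.
With the supply zeroed, Ra and Rb appear in parallel from the tap: R_th = Ra‖Rb = (1.50 × 1.11)/2.610 = 638 Ω.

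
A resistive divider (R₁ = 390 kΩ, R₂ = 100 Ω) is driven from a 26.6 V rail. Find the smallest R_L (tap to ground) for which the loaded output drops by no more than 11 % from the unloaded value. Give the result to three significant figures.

R_L(min) ≈ 809 Ω

Output resistance R_th = R₁‖R₂ = (390000 × 100)/390100 = 99.97 Ω.
The fractional drop is R_th/(R_th + R_L); requiring this ≤ 0.110 gives R_L ≥ R_th(1/0.110 − 1) = 99.97 × 8.091 = 809 Ω.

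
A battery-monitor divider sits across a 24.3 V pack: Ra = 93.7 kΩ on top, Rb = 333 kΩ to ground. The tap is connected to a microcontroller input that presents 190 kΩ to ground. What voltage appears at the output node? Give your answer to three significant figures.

V_out ≈ 13.7 V

The load sits in parallel with Rb: Rb‖R_L = (333 × 190) / (333 + 190) = 121.0 kΩ.
V_out = 24.3 × 121.0 / (93.7 + 121.0) = 24.3 × 121.0/214.7 = 13.7 V.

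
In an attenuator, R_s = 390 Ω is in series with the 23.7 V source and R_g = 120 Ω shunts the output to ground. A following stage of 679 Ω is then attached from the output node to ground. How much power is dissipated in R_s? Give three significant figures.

P ≈ 905 mW

Total resistance from the source is R_s + (R_g‖R_L) = 492.0 Ω, so I = 23.7/492.0 Ω = 48.17 mA.
P = I²·R_s = (48.17 mA)² × 390 Ω = 905 mW.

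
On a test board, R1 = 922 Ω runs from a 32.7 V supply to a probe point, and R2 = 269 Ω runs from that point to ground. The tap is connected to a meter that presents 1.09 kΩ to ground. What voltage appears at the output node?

The load sits in parallel with R2: R2‖R_L = (269 × 1090) / (269 + 1090) = 215.8 Ω.
V_out = 32.7 × 215.8 / (922 + 215.8) = 32.7 × 215.8/1138 = 6.20 V.
(Unloaded it would have been 7.39 V.)

V_out ≈ 6.20 V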